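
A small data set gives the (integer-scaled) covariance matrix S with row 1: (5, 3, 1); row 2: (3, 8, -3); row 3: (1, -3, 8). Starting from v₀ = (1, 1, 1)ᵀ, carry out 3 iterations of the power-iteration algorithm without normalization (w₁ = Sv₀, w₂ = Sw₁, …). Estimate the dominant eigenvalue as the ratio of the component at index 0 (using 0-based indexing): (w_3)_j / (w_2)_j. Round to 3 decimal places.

8.360

w1 = Sv₀ = (5·1 + 3·1 + 1·1; 3·1 + 8·1 + (-3)·1; 1·1 + (-3)·1 + 8·1) = (9, 8, 6)
w2 = Sw1 = (5·9 + 3·8 + 1·6; 3·9 + 8·8 + (-3)·6; 1·9 + (-3)·8 + 8·6) = (75, 73, 33)
w3 = Sw2 = (627, 710, 120)
Ratio at component: 627 / 75 = 8.360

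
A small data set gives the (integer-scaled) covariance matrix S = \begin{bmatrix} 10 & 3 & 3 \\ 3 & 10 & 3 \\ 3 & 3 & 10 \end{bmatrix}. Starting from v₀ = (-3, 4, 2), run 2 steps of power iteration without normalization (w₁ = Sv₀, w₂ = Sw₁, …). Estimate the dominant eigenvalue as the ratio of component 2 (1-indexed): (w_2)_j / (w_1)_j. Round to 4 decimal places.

10.8919

w1 = Sv₀ = (-12, 37, 23)
w2 = Sw1 = (60, 403, 305)
Ratio at component: 403 / 37 = 10.8919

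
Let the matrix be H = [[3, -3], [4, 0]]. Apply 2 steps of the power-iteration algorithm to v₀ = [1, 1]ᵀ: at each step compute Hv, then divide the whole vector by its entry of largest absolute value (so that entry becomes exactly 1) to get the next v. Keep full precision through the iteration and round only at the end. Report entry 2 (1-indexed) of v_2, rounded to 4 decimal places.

0.0000

Hv0 = (0.00000, 4.00000); divide by 4.00000 → v1 = (0.00000, 1.00000)
Hv1 = (-3.00000, 0.00000); divide by -3.00000 → v2 = (1.00000, 0.00000)
Requested entry of v2: 0/-12 = 0.0000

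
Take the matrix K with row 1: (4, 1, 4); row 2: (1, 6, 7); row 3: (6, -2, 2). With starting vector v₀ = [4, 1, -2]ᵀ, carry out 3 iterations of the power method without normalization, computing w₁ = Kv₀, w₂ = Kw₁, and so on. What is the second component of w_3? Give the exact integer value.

w1 = Kv₀ = (4·4 + 1·1 + 4·(-2); 1·4 + 6·1 + 7·(-2); 6·4 + (-2)·1 + 2·(-2)) = (9, -4, 18)
w2 = Kw1 = (4·9 + 1·(-4) + 4·18; 1·9 + 6·(-4) + 7·18; 6·9 + (-2)·(-4) + 2·18) = (104, 111, 98)
w3 = Kw2 = (919, 1456, 598)
The requested component of w3 is 1456.

1456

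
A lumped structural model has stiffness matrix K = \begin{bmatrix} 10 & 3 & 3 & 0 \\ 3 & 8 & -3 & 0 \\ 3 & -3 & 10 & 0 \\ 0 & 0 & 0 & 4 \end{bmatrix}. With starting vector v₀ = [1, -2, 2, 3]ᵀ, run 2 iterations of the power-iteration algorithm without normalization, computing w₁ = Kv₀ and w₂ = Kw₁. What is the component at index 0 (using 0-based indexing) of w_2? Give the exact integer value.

130

w1 = Kv₀ = (10, -19, 29, 12)
w2 = Kw1 = (130, -209, 377, 48)
The requested component of w2 is 130.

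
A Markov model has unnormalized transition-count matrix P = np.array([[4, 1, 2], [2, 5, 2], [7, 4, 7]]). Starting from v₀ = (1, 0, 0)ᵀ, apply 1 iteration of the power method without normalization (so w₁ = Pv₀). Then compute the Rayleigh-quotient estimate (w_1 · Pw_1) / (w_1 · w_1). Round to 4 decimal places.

w1 = Pv₀ = (4·1 + 1·0 + 2·0; 2·1 + 5·0 + 2·0; 7·1 + 4·0 + 7·0) = (4, 2, 7)
Pw1 = (32, 32, 85)
w1·Pw1 = 4·32 + 2·32 + 7·85 = 787; w1·w1 = 4·4 + 2·2 + 7·7 = 69
λ ≈ 787/69 = 11.4058

λ ≈ 11.4058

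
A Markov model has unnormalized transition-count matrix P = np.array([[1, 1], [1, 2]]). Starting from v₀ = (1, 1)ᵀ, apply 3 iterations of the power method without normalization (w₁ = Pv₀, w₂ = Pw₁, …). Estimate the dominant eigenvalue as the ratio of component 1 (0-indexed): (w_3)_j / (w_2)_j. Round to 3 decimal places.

λ ≈ 2.625

w1 = Pv₀ = (1·1 + 1·1; 1·1 + 2·1) = (2, 3)
w2 = Pw1 = (1·2 + 1·3; 1·2 + 2·3) = (5, 8)
w3 = Pw2 = (13, 21)
Ratio at component: 21 / 8 = 2.625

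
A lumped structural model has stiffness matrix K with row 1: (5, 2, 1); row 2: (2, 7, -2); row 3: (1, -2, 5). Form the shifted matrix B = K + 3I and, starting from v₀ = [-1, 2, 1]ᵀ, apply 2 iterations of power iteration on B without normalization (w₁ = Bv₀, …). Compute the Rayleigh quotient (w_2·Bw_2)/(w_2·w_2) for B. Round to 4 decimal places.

B = K + 3I has rows (8, 2, 1); (2, 10, -2); (1, -2, 8)
w1 = Bv₀ = (8·(-1) + 2·2 + 1·1; 2·(-1) + 10·2 + (-2)·1; 1·(-1) + (-2)·2 + 8·1) = (-3, 16, 3)
w2 = Bw1 = (8·(-3) + 2·16 + 1·3; 2·(-3) + 10·16 + (-2)·3; 1·(-3) + (-2)·16 + 8·3) = (11, 148, -11)
Bw2 = (373, 1524, -373)
w2·Bw2 = 233758; w2·w2 = 22146; μ ≈ 233758/22146 = 10.5553

10.5553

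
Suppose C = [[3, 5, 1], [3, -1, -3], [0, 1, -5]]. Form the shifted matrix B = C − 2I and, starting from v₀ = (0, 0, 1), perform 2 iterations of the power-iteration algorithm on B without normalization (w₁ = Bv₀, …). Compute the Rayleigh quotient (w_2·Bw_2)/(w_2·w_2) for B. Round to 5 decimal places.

-7.45584

B = C − 2I has rows (1, 5, 1); (3, -3, -3); (0, 1, -7)
w1 = Bv₀ = (1·0 + 5·0 + 1·1; 3·0 + (-3)·0 + (-3)·1; 0·0 + 1·0 + (-7)·1) = (1, -3, -7)
w2 = Bw1 = (1·1 + 5·(-3) + 1·(-7); 3·1 + (-3)·(-3) + (-3)·(-7); 0·1 + 1·(-3) + (-7)·(-7)) = (-21, 33, 46)
Bw2 = (190, -300, -289)
w2·Bw2 = -27184; w2·w2 = 3646; μ ≈ -27184/3646 = -7.45584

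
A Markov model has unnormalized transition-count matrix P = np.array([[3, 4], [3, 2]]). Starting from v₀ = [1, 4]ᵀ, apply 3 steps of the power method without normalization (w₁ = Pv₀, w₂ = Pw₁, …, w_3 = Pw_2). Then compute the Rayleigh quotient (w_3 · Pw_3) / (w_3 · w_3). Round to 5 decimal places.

5.99655

w1 = Pv₀ = (19, 11)
w2 = Pw1 = (101, 79)
w3 = Pw2 = (619, 461)
Pw3 = (3701, 2779)
w3·Pw3 = 619·3701 + 461·2779 = 3572038; w3·w3 = 619·619 + 461·461 = 595682
λ ≈ 3572038/595682 = 5.99655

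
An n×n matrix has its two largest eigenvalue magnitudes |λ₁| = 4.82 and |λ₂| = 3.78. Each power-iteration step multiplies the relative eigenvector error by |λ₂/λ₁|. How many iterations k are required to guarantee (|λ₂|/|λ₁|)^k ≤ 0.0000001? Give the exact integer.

|λ₂/λ₁| = 3.78/4.82 = 0.78423
Need k ≥ ln(0.0000001) / ln(0.78423) = -16.1181 / -0.2430 ≈ 66.316
Smallest integer k satisfying the bound: 67

67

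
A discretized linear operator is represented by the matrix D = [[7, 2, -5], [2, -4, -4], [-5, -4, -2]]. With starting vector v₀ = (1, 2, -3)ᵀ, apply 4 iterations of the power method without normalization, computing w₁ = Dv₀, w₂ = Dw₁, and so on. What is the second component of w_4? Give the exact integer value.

6010

w1 = Dv₀ = (7·1 + 2·2 + (-5)·(-3); 2·1 + (-4)·2 + (-4)·(-3); (-5)·1 + (-4)·2 + (-2)·(-3)) = (26, 6, -7)
w2 = Dw1 = (7·26 + 2·6 + (-5)·(-7); 2·26 + (-4)·6 + (-4)·(-7); (-5)·26 + (-4)·6 + (-2)·(-7)) = (229, 56, -140)
w3 = Dw2 = (2415, 794, -1089)
w4 = Dw3 = (23938, 6010, -13073)
The requested component of w4 is 6010.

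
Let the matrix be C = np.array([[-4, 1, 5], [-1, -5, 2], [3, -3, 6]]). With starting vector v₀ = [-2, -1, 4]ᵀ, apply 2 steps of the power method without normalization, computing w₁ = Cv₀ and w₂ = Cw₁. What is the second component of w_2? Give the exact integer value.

w1 = Cv₀ = ((-4)·(-2) + 1·(-1) + 5·4; (-1)·(-2) + (-5)·(-1) + 2·4; 3·(-2) + (-3)·(-1) + 6·4) = (27, 15, 21)
w2 = Cw1 = ((-4)·27 + 1·15 + 5·21; (-1)·27 + (-5)·15 + 2·21; 3·27 + (-3)·15 + 6·21) = (12, -60, 162)
The requested component of w2 is -60.

-60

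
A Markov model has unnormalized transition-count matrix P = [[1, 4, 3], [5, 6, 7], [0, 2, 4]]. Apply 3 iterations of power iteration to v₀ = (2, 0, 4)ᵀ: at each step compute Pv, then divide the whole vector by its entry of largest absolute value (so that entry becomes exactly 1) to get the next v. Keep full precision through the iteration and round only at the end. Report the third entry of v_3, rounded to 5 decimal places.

0.30599

Pv0 = (14.000000, 38.000000, 16.000000); divide by 38.000000 → v1 = (0.368421, 1.000000, 0.421053)
Pv1 = (5.631579, 10.789474, 3.684211); divide by 10.789474 → v2 = (0.521951, 1.000000, 0.341463)
Pv2 = (5.546341, 11.000000, 3.365854); divide by 11.000000 → v3 = (0.504213, 1.000000, 0.305987)
Requested entry of v3: 1380/4510 = 0.30599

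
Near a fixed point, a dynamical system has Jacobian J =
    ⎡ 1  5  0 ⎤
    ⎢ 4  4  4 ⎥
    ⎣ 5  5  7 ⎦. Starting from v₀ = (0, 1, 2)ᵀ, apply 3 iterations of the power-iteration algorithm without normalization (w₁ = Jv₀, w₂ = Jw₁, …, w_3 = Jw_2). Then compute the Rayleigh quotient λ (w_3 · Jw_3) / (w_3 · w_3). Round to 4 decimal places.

w1 = Jv₀ = (5, 12, 19)
w2 = Jw1 = (65, 144, 218)
w3 = Jw2 = (785, 1708, 2571)
Jw3 = (9325, 20256, 30462)
w3·Jw3 = 785·9325 + 1708·20256 + 2571·30462 = 120235175; w3·w3 = 785·785 + 1708·1708 + 2571·2571 = 10143530
λ ≈ 120235175/10143530 = 11.8534

λ ≈ 11.8534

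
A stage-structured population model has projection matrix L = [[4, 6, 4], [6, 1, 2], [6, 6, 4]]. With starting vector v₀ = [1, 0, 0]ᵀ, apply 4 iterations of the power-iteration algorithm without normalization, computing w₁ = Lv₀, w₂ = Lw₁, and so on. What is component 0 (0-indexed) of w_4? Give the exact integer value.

11740

w1 = Lv₀ = (4·1 + 6·0 + 4·0; 6·1 + 1·0 + 2·0; 6·1 + 6·0 + 4·0) = (4, 6, 6)
w2 = Lw1 = (4·4 + 6·6 + 4·6; 6·4 + 1·6 + 2·6; 6·4 + 6·6 + 4·6) = (76, 42, 84)
w3 = Lw2 = (892, 666, 1044)
w4 = Lw3 = (11740, 8106, 13524)
The requested component of w4 is 11740.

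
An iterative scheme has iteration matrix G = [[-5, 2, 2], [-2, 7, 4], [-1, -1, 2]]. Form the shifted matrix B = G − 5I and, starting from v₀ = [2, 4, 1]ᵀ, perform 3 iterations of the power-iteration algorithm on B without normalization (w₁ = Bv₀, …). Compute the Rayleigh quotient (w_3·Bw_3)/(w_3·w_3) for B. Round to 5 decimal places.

B = G − 5I has rows (-10, 2, 2); (-2, 2, 4); (-1, -1, -3)
w1 = Bv₀ = ((-10)·2 + 2·4 + 2·1; (-2)·2 + 2·4 + 4·1; (-1)·2 + (-1)·4 + (-3)·1) = (-10, 8, -9)
w2 = Bw1 = ((-10)·(-10) + 2·8 + 2·(-9); (-2)·(-10) + 2·8 + 4·(-9); (-1)·(-10) + (-1)·8 + (-3)·(-9)) = (98, 0, 29)
w3 = Bw2 = (-922, -80, -185)
Bw3 = (8690, 944, 1557)
w3·Bw3 = -8375745; w3·w3 = 890709; μ ≈ -8375745/890709 = -9.40346

-9.40346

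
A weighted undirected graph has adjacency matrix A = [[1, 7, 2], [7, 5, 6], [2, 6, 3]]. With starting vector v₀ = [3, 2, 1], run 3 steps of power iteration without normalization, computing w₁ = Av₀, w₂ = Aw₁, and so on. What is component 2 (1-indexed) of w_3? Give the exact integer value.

w1 = Av₀ = (1·3 + 7·2 + 2·1; 7·3 + 5·2 + 6·1; 2·3 + 6·2 + 3·1) = (19, 37, 21)
w2 = Aw1 = (1·19 + 7·37 + 2·21; 7·19 + 5·37 + 6·21; 2·19 + 6·37 + 3·21) = (320, 444, 323)
w3 = Aw2 = (4074, 6398, 4273)
The requested component of w3 is 6398.

6398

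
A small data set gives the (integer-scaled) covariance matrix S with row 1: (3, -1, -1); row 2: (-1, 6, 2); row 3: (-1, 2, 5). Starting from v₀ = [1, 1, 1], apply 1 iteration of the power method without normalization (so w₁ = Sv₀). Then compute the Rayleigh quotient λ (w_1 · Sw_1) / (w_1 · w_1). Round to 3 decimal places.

w1 = Sv₀ = (1, 7, 6)
Sw1 = (-10, 53, 43)
w1·Sw1 = 1·(-10) + 7·53 + 6·43 = 619; w1·w1 = 1·1 + 7·7 + 6·6 = 86
λ ≈ 619/86 = 7.198

λ ≈ 7.198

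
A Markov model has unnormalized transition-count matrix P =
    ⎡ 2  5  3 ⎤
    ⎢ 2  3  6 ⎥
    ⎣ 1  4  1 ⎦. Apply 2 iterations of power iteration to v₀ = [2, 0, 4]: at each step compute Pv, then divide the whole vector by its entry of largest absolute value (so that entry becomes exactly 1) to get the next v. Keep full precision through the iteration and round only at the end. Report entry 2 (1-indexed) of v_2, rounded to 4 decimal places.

Pv0 = (16.00000, 28.00000, 6.00000); divide by 28.00000 → v1 = (0.57143, 1.00000, 0.21429)
Pv1 = (6.78571, 5.42857, 4.78571); divide by 6.78571 → v2 = (1.00000, 0.80000, 0.70526)
Requested entry of v2: 152/190 = 0.8000

0.8000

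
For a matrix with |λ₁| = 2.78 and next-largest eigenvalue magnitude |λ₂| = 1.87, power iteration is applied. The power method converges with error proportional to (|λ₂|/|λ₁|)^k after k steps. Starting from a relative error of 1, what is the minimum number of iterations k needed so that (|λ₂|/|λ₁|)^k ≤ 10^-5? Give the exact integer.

30

|λ₂/λ₁| = 1.87/2.78 = 0.67266
Need k ≥ ln(10^-5) / ln(0.67266) = -11.5129 / -0.3965 ≈ 29.035
Smallest integer k satisfying the bound: 30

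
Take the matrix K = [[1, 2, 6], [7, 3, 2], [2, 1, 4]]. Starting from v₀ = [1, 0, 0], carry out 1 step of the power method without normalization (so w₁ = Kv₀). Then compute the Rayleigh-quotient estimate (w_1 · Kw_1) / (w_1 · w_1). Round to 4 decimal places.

λ ≈ 5.2778

w1 = Kv₀ = (1·1 + 2·0 + 6·0; 7·1 + 3·0 + 2·0; 2·1 + 1·0 + 4·0) = (1, 7, 2)
Kw1 = (27, 32, 17)
w1·Kw1 = 1·27 + 7·32 + 2·17 = 285; w1·w1 = 1·1 + 7·7 + 2·2 = 54
λ ≈ 285/54 = 5.2778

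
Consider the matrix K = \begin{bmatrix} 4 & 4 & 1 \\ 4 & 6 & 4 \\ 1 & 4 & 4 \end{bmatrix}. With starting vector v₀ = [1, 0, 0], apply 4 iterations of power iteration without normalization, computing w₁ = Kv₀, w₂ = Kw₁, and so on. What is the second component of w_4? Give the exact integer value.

w1 = Kv₀ = (4·1 + 4·0 + 1·0; 4·1 + 6·0 + 4·0; 1·1 + 4·0 + 4·0) = (4, 4, 1)
w2 = Kw1 = (4·4 + 4·4 + 1·1; 4·4 + 6·4 + 4·1; 1·4 + 4·4 + 4·1) = (33, 44, 24)
w3 = Kw2 = (332, 492, 305)
w4 = Kw3 = (3601, 5500, 3520)
The requested component of w4 is 5500.

5500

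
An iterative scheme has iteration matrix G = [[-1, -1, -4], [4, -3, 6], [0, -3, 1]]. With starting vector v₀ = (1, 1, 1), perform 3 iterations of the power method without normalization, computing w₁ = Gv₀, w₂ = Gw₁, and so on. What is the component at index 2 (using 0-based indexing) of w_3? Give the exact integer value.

148

w1 = Gv₀ = (-6, 7, -2)
w2 = Gw1 = (7, -57, -23)
w3 = Gw2 = (142, 61, 148)
The requested component of w3 is 148.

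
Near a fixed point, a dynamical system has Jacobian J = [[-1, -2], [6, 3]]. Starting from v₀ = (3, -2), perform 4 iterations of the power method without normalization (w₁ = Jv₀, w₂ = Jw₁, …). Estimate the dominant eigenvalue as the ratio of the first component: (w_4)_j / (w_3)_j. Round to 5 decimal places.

-1.81356

w1 = Jv₀ = ((-1)·3 + (-2)·(-2); 6·3 + 3·(-2)) = (1, 12)
w2 = Jw1 = ((-1)·1 + (-2)·12; 6·1 + 3·12) = (-25, 42)
w3 = Jw2 = (-59, -24)
w4 = Jw3 = (107, -426)
Ratio at component: 107 / -59 = -1.81356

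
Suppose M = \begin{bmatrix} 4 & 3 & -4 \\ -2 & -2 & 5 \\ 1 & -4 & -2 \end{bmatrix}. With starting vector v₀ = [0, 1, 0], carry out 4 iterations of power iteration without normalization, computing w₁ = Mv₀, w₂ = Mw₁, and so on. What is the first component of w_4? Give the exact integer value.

-219

w1 = Mv₀ = (4·0 + 3·1 + (-4)·0; (-2)·0 + (-2)·1 + 5·0; 1·0 + (-4)·1 + (-2)·0) = (3, -2, -4)
w2 = Mw1 = (4·3 + 3·(-2) + (-4)·(-4); (-2)·3 + (-2)·(-2) + 5·(-4); 1·3 + (-4)·(-2) + (-2)·(-4)) = (22, -22, 19)
w3 = Mw2 = (-54, 95, 72)
w4 = Mw3 = (-219, 278, -578)
The requested component of w4 is -219.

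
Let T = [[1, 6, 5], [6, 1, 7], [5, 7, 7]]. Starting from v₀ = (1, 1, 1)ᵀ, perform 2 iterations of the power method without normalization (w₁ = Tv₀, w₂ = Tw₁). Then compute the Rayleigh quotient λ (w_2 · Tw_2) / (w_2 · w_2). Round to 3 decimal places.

w1 = Tv₀ = (1·1 + 6·1 + 5·1; 6·1 + 1·1 + 7·1; 5·1 + 7·1 + 7·1) = (12, 14, 19)
w2 = Tw1 = (1·12 + 6·14 + 5·19; 6·12 + 1·14 + 7·19; 5·12 + 7·14 + 7·19) = (191, 219, 291)
Tw2 = (2960, 3402, 4525)
w2·Tw2 = 191·2960 + 219·3402 + 291·4525 = 2627173; w2·w2 = 191·191 + 219·219 + 291·291 = 169123
λ ≈ 2627173/169123 = 15.534

15.534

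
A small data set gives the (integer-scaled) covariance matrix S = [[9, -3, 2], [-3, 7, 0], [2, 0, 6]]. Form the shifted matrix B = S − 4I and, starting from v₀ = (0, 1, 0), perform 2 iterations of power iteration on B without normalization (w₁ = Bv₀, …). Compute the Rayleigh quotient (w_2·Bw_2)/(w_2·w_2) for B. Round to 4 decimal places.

B = S − 4I has rows (5, -3, 2); (-3, 3, 0); (2, 0, 2)
w1 = Bv₀ = (5·0 + (-3)·1 + 2·0; (-3)·0 + 3·1 + 0·0; 2·0 + 0·1 + 2·0) = (-3, 3, 0)
w2 = Bw1 = (5·(-3) + (-3)·3 + 2·0; (-3)·(-3) + 3·3 + 0·0; 2·(-3) + 0·3 + 2·0) = (-24, 18, -6)
Bw2 = (-186, 126, -60)
w2·Bw2 = 7092; w2·w2 = 936; μ ≈ 7092/936 = 7.5769

7.5769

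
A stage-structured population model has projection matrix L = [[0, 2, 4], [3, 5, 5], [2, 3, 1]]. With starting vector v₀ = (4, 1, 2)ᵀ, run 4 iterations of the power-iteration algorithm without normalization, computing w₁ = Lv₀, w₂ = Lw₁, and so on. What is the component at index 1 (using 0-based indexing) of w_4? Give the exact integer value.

w1 = Lv₀ = (0·4 + 2·1 + 4·2; 3·4 + 5·1 + 5·2; 2·4 + 3·1 + 1·2) = (10, 27, 13)
w2 = Lw1 = (0·10 + 2·27 + 4·13; 3·10 + 5·27 + 5·13; 2·10 + 3·27 + 1·13) = (106, 230, 114)
w3 = Lw2 = (916, 2038, 1016)
w4 = Lw3 = (8140, 18018, 8962)
The requested component of w4 is 18018.

18018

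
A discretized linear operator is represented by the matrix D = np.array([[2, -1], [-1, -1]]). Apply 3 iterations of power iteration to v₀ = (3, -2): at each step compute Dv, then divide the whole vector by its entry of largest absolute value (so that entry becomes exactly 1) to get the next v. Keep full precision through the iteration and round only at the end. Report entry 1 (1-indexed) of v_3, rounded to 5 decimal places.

Dv0 = (8.000000, -1.000000); divide by 8.000000 → v1 = (1.000000, -0.125000)
Dv1 = (2.125000, -0.875000); divide by 2.125000 → v2 = (1.000000, -0.411765)
Dv2 = (2.411765, -0.588235); divide by 2.411765 → v3 = (1.000000, -0.243902)
Requested entry of v3: 41/41 = 1.00000

1.00000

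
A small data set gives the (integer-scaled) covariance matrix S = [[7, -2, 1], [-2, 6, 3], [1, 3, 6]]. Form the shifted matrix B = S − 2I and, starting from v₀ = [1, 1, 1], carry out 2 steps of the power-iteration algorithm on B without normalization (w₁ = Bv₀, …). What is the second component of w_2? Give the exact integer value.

B = S − 2I has rows (5, -2, 1); (-2, 4, 3); (1, 3, 4)
w1 = Bv₀ = (4, 5, 8)
w2 = Bw1 = (18, 36, 51)
Requested component of w2: 36

36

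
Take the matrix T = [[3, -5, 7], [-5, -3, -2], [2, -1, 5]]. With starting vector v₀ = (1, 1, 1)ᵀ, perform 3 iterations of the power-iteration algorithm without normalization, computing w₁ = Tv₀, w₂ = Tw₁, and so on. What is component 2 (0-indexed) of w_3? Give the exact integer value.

471

w1 = Tv₀ = (3·1 + (-5)·1 + 7·1; (-5)·1 + (-3)·1 + (-2)·1; 2·1 + (-1)·1 + 5·1) = (5, -10, 6)
w2 = Tw1 = (3·5 + (-5)·(-10) + 7·6; (-5)·5 + (-3)·(-10) + (-2)·6; 2·5 + (-1)·(-10) + 5·6) = (107, -7, 50)
w3 = Tw2 = (706, -614, 471)
The requested component of w3 is 471.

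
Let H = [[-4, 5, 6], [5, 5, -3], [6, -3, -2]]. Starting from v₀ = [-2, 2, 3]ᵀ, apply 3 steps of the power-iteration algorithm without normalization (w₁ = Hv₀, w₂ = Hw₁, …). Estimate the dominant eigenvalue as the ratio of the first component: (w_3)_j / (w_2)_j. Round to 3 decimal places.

λ ≈ -12.351

w1 = Hv₀ = ((-4)·(-2) + 5·2 + 6·3; 5·(-2) + 5·2 + (-3)·3; 6·(-2) + (-3)·2 + (-2)·3) = (36, -9, -24)
w2 = Hw1 = ((-4)·36 + 5·(-9) + 6·(-24); 5·36 + 5·(-9) + (-3)·(-24); 6·36 + (-3)·(-9) + (-2)·(-24)) = (-333, 207, 291)
w3 = Hw2 = (4113, -1503, -3201)
Ratio at component: 4113 / -333 = -12.351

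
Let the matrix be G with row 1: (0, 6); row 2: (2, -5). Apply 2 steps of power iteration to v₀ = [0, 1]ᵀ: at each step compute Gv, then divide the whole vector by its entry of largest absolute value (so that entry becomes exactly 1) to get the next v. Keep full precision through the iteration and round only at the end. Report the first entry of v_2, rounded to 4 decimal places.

-0.8108

Gv0 = (6.00000, -5.00000); divide by 6.00000 → v1 = (1.00000, -0.83333)
Gv1 = (-5.00000, 6.16667); divide by 6.16667 → v2 = (-0.81081, 1.00000)
Requested entry of v2: -30/37 = -0.8108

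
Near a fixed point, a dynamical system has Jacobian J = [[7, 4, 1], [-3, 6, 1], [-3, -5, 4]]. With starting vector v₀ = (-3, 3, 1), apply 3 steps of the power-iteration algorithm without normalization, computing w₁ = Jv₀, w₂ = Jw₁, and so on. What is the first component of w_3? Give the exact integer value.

1014

w1 = Jv₀ = (7·(-3) + 4·3 + 1·1; (-3)·(-3) + 6·3 + 1·1; (-3)·(-3) + (-5)·3 + 4·1) = (-8, 28, -2)
w2 = Jw1 = (7·(-8) + 4·28 + 1·(-2); (-3)·(-8) + 6·28 + 1·(-2); (-3)·(-8) + (-5)·28 + 4·(-2)) = (54, 190, -124)
w3 = Jw2 = (1014, 854, -1608)
The requested component of w3 is 1014.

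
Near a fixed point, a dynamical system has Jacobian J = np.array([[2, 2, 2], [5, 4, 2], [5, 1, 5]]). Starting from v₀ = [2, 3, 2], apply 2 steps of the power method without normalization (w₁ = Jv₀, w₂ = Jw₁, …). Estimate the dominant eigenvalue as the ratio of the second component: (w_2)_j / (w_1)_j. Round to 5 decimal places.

λ ≈ 8.46154

w1 = Jv₀ = (14, 26, 23)
w2 = Jw1 = (126, 220, 211)
Ratio at component: 220 / 26 = 8.46154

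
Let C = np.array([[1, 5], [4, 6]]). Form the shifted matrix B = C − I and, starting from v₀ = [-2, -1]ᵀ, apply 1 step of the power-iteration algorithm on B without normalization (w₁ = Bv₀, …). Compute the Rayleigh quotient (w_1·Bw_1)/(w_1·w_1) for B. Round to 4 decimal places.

7.3711

B = C − I has rows (0, 5); (4, 5)
w1 = Bv₀ = (0·(-2) + 5·(-1); 4·(-2) + 5·(-1)) = (-5, -13)
Bw1 = (-65, -85)
w1·Bw1 = 1430; w1·w1 = 194; μ ≈ 1430/194 = 7.3711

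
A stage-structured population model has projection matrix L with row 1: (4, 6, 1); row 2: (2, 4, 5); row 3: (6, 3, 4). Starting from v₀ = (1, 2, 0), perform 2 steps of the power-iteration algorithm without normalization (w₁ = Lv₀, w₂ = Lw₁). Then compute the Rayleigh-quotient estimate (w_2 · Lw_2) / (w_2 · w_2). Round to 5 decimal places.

λ ≈ 11.44770

w1 = Lv₀ = (16, 10, 12)
w2 = Lw1 = (136, 132, 174)
Lw2 = (1510, 1670, 1908)
w2·Lw2 = 136·1510 + 132·1670 + 174·1908 = 757792; w2·w2 = 136·136 + 132·132 + 174·174 = 66196
λ ≈ 757792/66196 = 11.44770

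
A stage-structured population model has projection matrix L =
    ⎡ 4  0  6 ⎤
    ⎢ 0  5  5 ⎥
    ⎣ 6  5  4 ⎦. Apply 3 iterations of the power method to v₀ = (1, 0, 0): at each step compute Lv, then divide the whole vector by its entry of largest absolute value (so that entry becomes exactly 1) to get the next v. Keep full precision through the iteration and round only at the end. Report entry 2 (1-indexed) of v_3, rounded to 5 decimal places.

Lv0 = (4.000000, 0.000000, 6.000000); divide by 6.000000 → v1 = (0.666667, 0.000000, 1.000000)
Lv1 = (8.666667, 5.000000, 8.000000); divide by 8.666667 → v2 = (1.000000, 0.576923, 0.923077)
Lv2 = (9.538462, 7.500000, 12.576923); divide by 12.576923 → v3 = (0.758410, 0.596330, 1.000000)
Requested entry of v3: 390/654 = 0.59633

0.59633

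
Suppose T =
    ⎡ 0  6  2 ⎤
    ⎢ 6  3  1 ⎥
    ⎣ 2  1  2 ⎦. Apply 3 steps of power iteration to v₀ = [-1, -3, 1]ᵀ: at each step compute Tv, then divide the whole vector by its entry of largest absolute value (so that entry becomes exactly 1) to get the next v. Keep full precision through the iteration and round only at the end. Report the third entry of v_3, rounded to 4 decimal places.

0.4187

Tv0 = (-16.00000, -14.00000, -3.00000); divide by -16.00000 → v1 = (1.00000, 0.87500, 0.18750)
Tv1 = (5.62500, 8.81250, 3.25000); divide by 8.81250 → v2 = (0.63830, 1.00000, 0.36879)
Tv2 = (6.73759, 7.19858, 3.01418); divide by 7.19858 → v3 = (0.93596, 1.00000, 0.41872)
Requested entry of v3: -425/-1015 = 0.4187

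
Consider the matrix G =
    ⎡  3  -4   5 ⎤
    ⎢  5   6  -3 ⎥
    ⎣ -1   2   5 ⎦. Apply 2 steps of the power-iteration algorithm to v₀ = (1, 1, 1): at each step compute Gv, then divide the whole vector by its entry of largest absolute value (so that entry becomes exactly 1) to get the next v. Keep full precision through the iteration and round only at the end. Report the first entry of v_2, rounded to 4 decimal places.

0.2000

Gv0 = (4.00000, 8.00000, 6.00000); divide by 8.00000 → v1 = (0.50000, 1.00000, 0.75000)
Gv1 = (1.25000, 6.25000, 5.25000); divide by 6.25000 → v2 = (0.20000, 1.00000, 0.84000)
Requested entry of v2: 10/50 = 0.2000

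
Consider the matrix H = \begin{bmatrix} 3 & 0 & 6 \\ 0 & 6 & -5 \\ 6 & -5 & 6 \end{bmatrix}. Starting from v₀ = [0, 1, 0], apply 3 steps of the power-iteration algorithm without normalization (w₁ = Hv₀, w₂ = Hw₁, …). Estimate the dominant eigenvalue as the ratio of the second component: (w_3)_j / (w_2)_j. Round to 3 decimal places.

w1 = Hv₀ = (3·0 + 0·1 + 6·0; 0·0 + 6·1 + (-5)·0; 6·0 + (-5)·1 + 6·0) = (0, 6, -5)
w2 = Hw1 = (3·0 + 0·6 + 6·(-5); 0·0 + 6·6 + (-5)·(-5); 6·0 + (-5)·6 + 6·(-5)) = (-30, 61, -60)
w3 = Hw2 = (-450, 666, -845)
Ratio at component: 666 / 61 = 10.918

λ ≈ 10.918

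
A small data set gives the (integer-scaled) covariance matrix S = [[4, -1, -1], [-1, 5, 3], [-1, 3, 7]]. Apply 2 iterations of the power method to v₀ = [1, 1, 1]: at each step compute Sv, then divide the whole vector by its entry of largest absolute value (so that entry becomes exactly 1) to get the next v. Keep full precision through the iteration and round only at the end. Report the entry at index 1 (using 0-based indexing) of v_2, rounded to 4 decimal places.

0.7317

Sv0 = (2.00000, 7.00000, 9.00000); divide by 9.00000 → v1 = (0.22222, 0.77778, 1.00000)
Sv1 = (-0.88889, 6.66667, 9.11111); divide by 9.11111 → v2 = (-0.09756, 0.73171, 1.00000)
Requested entry of v2: 60/82 = 0.7317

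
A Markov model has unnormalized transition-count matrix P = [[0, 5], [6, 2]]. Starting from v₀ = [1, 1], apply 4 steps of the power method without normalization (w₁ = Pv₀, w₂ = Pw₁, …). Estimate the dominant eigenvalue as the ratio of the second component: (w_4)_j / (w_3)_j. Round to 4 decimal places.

w1 = Pv₀ = (0·1 + 5·1; 6·1 + 2·1) = (5, 8)
w2 = Pw1 = (0·5 + 5·8; 6·5 + 2·8) = (40, 46)
w3 = Pw2 = (230, 332)
w4 = Pw3 = (1660, 2044)
Ratio at component: 2044 / 332 = 6.1566

6.1566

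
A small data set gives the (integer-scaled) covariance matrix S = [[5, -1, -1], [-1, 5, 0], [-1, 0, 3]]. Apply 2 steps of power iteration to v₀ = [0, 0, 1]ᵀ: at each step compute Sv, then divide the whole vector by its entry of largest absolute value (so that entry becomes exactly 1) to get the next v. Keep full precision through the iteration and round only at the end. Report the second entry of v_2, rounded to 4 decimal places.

Sv0 = (-1.00000, 0.00000, 3.00000); divide by 3.00000 → v1 = (-0.33333, 0.00000, 1.00000)
Sv1 = (-2.66667, 0.33333, 3.33333); divide by 3.33333 → v2 = (-0.80000, 0.10000, 1.00000)
Requested entry of v2: 1/10 = 0.1000

0.1000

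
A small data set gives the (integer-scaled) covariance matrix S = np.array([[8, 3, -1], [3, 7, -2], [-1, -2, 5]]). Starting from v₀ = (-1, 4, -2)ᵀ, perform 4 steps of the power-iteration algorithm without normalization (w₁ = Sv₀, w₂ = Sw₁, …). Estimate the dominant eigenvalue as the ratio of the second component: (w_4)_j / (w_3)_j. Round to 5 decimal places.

10.62505

w1 = Sv₀ = (8·(-1) + 3·4 + (-1)·(-2); 3·(-1) + 7·4 + (-2)·(-2); (-1)·(-1) + (-2)·4 + 5·(-2)) = (6, 29, -17)
w2 = Sw1 = (8·6 + 3·29 + (-1)·(-17); 3·6 + 7·29 + (-2)·(-17); (-1)·6 + (-2)·29 + 5·(-17)) = (152, 255, -149)
w3 = Sw2 = (2130, 2539, -1407)
w4 = Sw3 = (26064, 26977, -14243)
Ratio at component: 26977 / 2539 = 10.62505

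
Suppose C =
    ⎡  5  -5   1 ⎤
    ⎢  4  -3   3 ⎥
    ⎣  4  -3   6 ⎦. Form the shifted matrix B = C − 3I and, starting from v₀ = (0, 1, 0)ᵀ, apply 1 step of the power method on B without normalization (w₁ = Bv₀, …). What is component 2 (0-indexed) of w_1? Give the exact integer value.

-3

B = C − 3I has rows (2, -5, 1); (4, -6, 3); (4, -3, 3)
w1 = Bv₀ = (-5, -6, -3)
Requested component of w1: -3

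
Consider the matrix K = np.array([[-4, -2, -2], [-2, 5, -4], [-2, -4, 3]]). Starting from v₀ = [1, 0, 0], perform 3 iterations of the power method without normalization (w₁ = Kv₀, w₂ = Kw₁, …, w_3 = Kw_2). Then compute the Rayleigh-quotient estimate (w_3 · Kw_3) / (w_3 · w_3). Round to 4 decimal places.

-5.3046

w1 = Kv₀ = ((-4)·1 + (-2)·0 + (-2)·0; (-2)·1 + 5·0 + (-4)·0; (-2)·1 + (-4)·0 + 3·0) = (-4, -2, -2)
w2 = Kw1 = ((-4)·(-4) + (-2)·(-2) + (-2)·(-2); (-2)·(-4) + 5·(-2) + (-4)·(-2); (-2)·(-4) + (-4)·(-2) + 3·(-2)) = (24, 6, 10)
w3 = Kw2 = (-128, -58, -42)
Kw3 = (712, 134, 362)
w3·Kw3 = (-128)·712 + (-58)·134 + (-42)·362 = -114112; w3·w3 = (-128)·(-128) + (-58)·(-58) + (-42)·(-42) = 21512
λ ≈ -114112/21512 = -5.3046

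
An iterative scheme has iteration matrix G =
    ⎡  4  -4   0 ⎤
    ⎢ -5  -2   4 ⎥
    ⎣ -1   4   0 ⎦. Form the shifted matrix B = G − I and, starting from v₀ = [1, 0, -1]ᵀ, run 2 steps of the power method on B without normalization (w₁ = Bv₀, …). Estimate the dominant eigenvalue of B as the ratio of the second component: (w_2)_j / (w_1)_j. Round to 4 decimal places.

μ ≈ -1.3333

B = G − I has rows (3, -4, 0); (-5, -3, 4); (-1, 4, -1)
w1 = Bv₀ = (3·1 + (-4)·0 + 0·(-1); (-5)·1 + (-3)·0 + 4·(-1); (-1)·1 + 4·0 + (-1)·(-1)) = (3, -9, 0)
w2 = Bw1 = (3·3 + (-4)·(-9) + 0·0; (-5)·3 + (-3)·(-9) + 4·0; (-1)·3 + 4·(-9) + (-1)·0) = (45, 12, -39)
Ratio: 12/-9 = -1.3333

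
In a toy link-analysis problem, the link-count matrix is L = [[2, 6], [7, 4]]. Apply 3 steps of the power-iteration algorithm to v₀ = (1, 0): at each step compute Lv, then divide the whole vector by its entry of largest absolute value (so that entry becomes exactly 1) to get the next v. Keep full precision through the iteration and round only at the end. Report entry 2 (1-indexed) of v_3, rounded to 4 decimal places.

Lv0 = (2.00000, 7.00000); divide by 7.00000 → v1 = (0.28571, 1.00000)
Lv1 = (6.57143, 6.00000); divide by 6.57143 → v2 = (1.00000, 0.91304)
Lv2 = (7.47826, 10.65217); divide by 10.65217 → v3 = (0.70204, 1.00000)
Requested entry of v3: 490/490 = 1.0000

1.0000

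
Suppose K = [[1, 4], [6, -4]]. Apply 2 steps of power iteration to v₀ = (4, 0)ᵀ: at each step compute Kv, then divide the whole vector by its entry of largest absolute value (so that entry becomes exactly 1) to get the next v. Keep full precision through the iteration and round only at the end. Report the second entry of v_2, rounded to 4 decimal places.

Kv0 = (4.00000, 24.00000); divide by 24.00000 → v1 = (0.16667, 1.00000)
Kv1 = (4.16667, -3.00000); divide by 4.16667 → v2 = (1.00000, -0.72000)
Requested entry of v2: -72/100 = -0.7200

-0.7200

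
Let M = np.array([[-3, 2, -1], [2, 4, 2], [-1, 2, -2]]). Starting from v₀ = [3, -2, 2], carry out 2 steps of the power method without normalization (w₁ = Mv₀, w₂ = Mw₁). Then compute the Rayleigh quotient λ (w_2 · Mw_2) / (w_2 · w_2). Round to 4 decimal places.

w1 = Mv₀ = ((-3)·3 + 2·(-2) + (-1)·2; 2·3 + 4·(-2) + 2·2; (-1)·3 + 2·(-2) + (-2)·2) = (-15, 2, -11)
w2 = Mw1 = ((-3)·(-15) + 2·2 + (-1)·(-11); 2·(-15) + 4·2 + 2·(-11); (-1)·(-15) + 2·2 + (-2)·(-11)) = (60, -44, 41)
Mw2 = (-309, 26, -230)
w2·Mw2 = 60·(-309) + (-44)·26 + 41·(-230) = -29114; w2·w2 = 60·60 + (-44)·(-44) + 41·41 = 7217
λ ≈ -29114/7217 = -4.0341

λ ≈ -4.0341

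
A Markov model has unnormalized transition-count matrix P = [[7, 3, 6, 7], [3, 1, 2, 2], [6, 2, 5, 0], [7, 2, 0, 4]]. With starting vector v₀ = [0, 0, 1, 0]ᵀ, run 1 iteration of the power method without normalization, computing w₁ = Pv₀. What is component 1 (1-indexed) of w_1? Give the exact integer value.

w1 = Pv₀ = (7·0 + 3·0 + 6·1 + 7·0; 3·0 + 1·0 + 2·1 + 2·0; 6·0 + 2·0 + 5·1 + 0·0; 7·0 + 2·0 + 0·1 + 4·0) = (6, 2, 5, 0)
The requested component of w1 is 6.

6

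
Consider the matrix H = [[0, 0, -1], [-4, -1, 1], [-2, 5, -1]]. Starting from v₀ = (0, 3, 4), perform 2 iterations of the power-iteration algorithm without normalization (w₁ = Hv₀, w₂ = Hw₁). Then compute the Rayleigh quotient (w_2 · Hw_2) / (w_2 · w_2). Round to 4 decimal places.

λ ≈ 1.0512

w1 = Hv₀ = (-4, 1, 11)
w2 = Hw1 = (-11, 26, 2)
Hw2 = (-2, 20, 150)
w2·Hw2 = (-11)·(-2) + 26·20 + 2·150 = 842; w2·w2 = (-11)·(-11) + 26·26 + 2·2 = 801
λ ≈ 842/801 = 1.0512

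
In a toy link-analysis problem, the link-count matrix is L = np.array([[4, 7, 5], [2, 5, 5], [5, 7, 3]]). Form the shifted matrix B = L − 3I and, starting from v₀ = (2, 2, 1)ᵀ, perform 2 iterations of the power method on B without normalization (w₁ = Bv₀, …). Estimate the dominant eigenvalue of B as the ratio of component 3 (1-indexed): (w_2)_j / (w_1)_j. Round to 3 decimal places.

μ ≈ 8.167

B = L − 3I has rows (1, 7, 5); (2, 2, 5); (5, 7, 0)
w1 = Bv₀ = (21, 13, 24)
w2 = Bw1 = (232, 188, 196)
Ratio: 196/24 = 8.167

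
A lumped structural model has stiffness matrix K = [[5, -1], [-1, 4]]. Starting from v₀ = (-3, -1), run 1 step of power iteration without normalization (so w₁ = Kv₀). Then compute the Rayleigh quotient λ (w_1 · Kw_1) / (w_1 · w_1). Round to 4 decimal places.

w1 = Kv₀ = (5·(-3) + (-1)·(-1); (-1)·(-3) + 4·(-1)) = (-14, -1)
Kw1 = (-69, 10)
w1·Kw1 = (-14)·(-69) + (-1)·10 = 956; w1·w1 = (-14)·(-14) + (-1)·(-1) = 197
λ ≈ 956/197 = 4.8528

λ ≈ 4.8528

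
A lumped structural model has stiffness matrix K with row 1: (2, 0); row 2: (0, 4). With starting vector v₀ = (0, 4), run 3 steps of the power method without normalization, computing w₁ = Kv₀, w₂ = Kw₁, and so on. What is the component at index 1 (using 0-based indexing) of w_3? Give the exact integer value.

256

w1 = Kv₀ = (2·0 + 0·4; 0·0 + 4·4) = (0, 16)
w2 = Kw1 = (2·0 + 0·16; 0·0 + 4·16) = (0, 64)
w3 = Kw2 = (0, 256)
The requested component of w3 is 256.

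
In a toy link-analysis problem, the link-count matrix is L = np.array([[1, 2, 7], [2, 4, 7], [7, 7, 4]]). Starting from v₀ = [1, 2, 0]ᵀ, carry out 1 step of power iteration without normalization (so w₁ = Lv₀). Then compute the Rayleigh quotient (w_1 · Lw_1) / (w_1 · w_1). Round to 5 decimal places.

λ ≈ 12.01237

w1 = Lv₀ = (5, 10, 21)
Lw1 = (172, 197, 189)
w1·Lw1 = 5·172 + 10·197 + 21·189 = 6799; w1·w1 = 5·5 + 10·10 + 21·21 = 566
λ ≈ 6799/566 = 12.01237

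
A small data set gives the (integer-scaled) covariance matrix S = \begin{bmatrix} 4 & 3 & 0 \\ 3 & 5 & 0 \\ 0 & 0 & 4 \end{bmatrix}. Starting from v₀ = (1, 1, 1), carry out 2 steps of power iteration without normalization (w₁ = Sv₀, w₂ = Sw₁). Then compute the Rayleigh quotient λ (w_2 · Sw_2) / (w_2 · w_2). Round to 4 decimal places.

w1 = Sv₀ = (4·1 + 3·1 + 0·1; 3·1 + 5·1 + 0·1; 0·1 + 0·1 + 4·1) = (7, 8, 4)
w2 = Sw1 = (4·7 + 3·8 + 0·4; 3·7 + 5·8 + 0·4; 0·7 + 0·8 + 4·4) = (52, 61, 16)
Sw2 = (391, 461, 64)
w2·Sw2 = 52·391 + 61·461 + 16·64 = 49477; w2·w2 = 52·52 + 61·61 + 16·16 = 6681
λ ≈ 49477/6681 = 7.4056

λ ≈ 7.4056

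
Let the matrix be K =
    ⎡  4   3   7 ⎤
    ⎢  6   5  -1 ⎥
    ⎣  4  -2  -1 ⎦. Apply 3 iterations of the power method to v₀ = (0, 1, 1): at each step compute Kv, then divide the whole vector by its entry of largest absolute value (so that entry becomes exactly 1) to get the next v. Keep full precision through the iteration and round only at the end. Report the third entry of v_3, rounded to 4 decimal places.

-0.1246

Kv0 = (10.00000, 4.00000, -3.00000); divide by 10.00000 → v1 = (1.00000, 0.40000, -0.30000)
Kv1 = (3.10000, 8.30000, 3.50000); divide by 8.30000 → v2 = (0.37349, 1.00000, 0.42169)
Kv2 = (7.44578, 6.81928, -0.92771); divide by 7.44578 → v3 = (1.00000, 0.91586, -0.12460)
Requested entry of v3: -77/618 = -0.1246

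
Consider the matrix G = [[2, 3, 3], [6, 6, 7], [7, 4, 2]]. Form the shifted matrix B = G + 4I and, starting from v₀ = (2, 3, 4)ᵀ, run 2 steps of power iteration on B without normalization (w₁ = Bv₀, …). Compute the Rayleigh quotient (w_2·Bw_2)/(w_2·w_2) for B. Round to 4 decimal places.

17.1440

B = G + 4I has rows (6, 3, 3); (6, 10, 7); (7, 4, 6)
w1 = Bv₀ = (6·2 + 3·3 + 3·4; 6·2 + 10·3 + 7·4; 7·2 + 4·3 + 6·4) = (33, 70, 50)
w2 = Bw1 = (6·33 + 3·70 + 3·50; 6·33 + 10·70 + 7·50; 7·33 + 4·70 + 6·50) = (558, 1248, 811)
Bw2 = (9525, 21505, 13764)
w2·Bw2 = 43315794; w2·w2 = 2526589; μ ≈ 43315794/2526589 = 17.1440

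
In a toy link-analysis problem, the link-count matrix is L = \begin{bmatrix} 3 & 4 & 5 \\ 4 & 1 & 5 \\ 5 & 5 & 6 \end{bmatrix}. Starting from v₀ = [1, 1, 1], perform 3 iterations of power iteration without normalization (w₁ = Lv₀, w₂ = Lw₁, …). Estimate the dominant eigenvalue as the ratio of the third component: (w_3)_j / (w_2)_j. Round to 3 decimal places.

w1 = Lv₀ = (12, 10, 16)
w2 = Lw1 = (156, 138, 206)
w3 = Lw2 = (2050, 1792, 2706)
Ratio at component: 2706 / 206 = 13.136

λ ≈ 13.136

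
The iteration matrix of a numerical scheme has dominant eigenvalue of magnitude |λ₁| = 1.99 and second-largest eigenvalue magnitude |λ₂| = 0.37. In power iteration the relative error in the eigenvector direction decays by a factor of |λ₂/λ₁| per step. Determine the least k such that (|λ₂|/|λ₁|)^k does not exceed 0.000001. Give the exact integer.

9

|λ₂/λ₁| = 0.37/1.99 = 0.18593
Need k ≥ ln(0.000001) / ln(0.18593) = -13.8155 / -1.6824 ≈ 8.212
Smallest integer k satisfying the bound: 9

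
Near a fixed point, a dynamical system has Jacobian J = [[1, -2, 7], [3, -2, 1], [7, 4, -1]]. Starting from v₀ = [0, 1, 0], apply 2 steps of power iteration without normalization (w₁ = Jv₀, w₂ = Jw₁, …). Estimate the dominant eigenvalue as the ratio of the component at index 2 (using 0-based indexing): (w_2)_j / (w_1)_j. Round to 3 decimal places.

w1 = Jv₀ = (1·0 + (-2)·1 + 7·0; 3·0 + (-2)·1 + 1·0; 7·0 + 4·1 + (-1)·0) = (-2, -2, 4)
w2 = Jw1 = (1·(-2) + (-2)·(-2) + 7·4; 3·(-2) + (-2)·(-2) + 1·4; 7·(-2) + 4·(-2) + (-1)·4) = (30, 2, -26)
Ratio at component: -26 / 4 = -6.500

-6.500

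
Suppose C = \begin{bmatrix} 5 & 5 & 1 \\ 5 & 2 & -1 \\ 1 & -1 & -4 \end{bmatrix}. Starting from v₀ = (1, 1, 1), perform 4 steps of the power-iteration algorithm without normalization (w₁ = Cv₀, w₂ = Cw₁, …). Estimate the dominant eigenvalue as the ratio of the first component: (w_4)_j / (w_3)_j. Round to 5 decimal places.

8.27273

w1 = Cv₀ = (5·1 + 5·1 + 1·1; 5·1 + 2·1 + (-1)·1; 1·1 + (-1)·1 + (-4)·1) = (11, 6, -4)
w2 = Cw1 = (5·11 + 5·6 + 1·(-4); 5·11 + 2·6 + (-1)·(-4); 1·11 + (-1)·6 + (-4)·(-4)) = (81, 71, 21)
w3 = Cw2 = (781, 526, -74)
w4 = Cw3 = (6461, 5031, 551)
Ratio at component: 6461 / 781 = 8.27273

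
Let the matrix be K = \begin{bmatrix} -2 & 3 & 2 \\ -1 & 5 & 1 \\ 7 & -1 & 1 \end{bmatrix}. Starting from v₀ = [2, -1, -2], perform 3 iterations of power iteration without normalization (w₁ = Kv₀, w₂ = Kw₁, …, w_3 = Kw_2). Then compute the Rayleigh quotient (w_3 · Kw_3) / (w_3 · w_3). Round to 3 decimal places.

λ ≈ -0.618

w1 = Kv₀ = (-11, -9, 13)
w2 = Kw1 = (21, -21, -55)
w3 = Kw2 = (-215, -181, 113)
Kw3 = (113, -577, -1211)
w3·Kw3 = (-215)·113 + (-181)·(-577) + 113·(-1211) = -56701; w3·w3 = (-215)·(-215) + (-181)·(-181) + 113·113 = 91755
λ ≈ -56701/91755 = -0.618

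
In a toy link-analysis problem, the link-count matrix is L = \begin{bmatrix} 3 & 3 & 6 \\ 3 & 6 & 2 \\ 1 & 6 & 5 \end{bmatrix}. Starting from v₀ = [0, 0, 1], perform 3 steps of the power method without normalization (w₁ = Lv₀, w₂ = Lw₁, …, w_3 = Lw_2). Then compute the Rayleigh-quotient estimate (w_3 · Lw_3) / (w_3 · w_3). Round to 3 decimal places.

w1 = Lv₀ = (6, 2, 5)
w2 = Lw1 = (54, 40, 43)
w3 = Lw2 = (540, 488, 509)
Lw3 = (6138, 5566, 6013)
w3·Lw3 = 540·6138 + 488·5566 + 509·6013 = 9091345; w3·w3 = 540·540 + 488·488 + 509·509 = 788825
λ ≈ 9091345/788825 = 11.525

11.525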